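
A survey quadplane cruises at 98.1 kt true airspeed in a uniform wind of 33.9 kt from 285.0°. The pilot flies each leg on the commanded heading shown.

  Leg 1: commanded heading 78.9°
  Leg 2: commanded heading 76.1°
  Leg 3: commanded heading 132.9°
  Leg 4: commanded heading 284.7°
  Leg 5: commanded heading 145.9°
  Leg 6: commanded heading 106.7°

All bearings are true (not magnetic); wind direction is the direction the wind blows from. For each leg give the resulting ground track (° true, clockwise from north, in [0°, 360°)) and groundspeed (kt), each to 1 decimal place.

Leg 1: heading 78.9°; drift +6.6° → track 85.5°, groundspeed 129.4 kt
Leg 2: heading 76.1°; drift +7.3° → track 83.4°, groundspeed 128.8 kt
Leg 3: heading 132.9°; drift -7.1° → track 125.8°, groundspeed 129.0 kt
Leg 4: heading 284.7°; drift -0.2° → track 284.5°, groundspeed 64.2 kt
Leg 5: heading 145.9°; drift -10.2° → track 135.7°, groundspeed 125.7 kt
Leg 6: heading 106.7°; drift -0.4° → track 106.3°, groundspeed 132.0 kt

Leg 1: track=85.5°, groundspeed=129.4 kt
Leg 2: track=83.4°, groundspeed=128.8 kt
Leg 3: track=125.8°, groundspeed=129.0 kt
Leg 4: track=284.5°, groundspeed=64.2 kt
Leg 5: track=135.7°, groundspeed=125.7 kt
Leg 6: track=106.3°, groundspeed=132.0 kt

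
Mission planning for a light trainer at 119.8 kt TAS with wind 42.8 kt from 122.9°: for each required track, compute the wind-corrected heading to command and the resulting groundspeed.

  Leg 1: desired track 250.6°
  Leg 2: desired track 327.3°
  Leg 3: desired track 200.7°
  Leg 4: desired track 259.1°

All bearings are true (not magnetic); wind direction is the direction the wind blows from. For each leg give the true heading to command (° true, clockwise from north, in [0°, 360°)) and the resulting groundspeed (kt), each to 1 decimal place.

Leg 1: heading=234.2°, groundspeed=141.1 kt
Leg 2: heading=335.8°, groundspeed=157.5 kt
Leg 3: heading=180.3°, groundspeed=103.2 kt
Leg 4: heading=244.8°, groundspeed=147.0 kt

Leg 1: desired track 250.6°; wind correction -16.4° → command heading 234.2°, groundspeed 141.1 kt
Leg 2: desired track 327.3°; wind correction +8.5° → command heading 335.8°, groundspeed 157.5 kt
Leg 3: desired track 200.7°; wind correction -20.4° → command heading 180.3°, groundspeed 103.2 kt
Leg 4: desired track 259.1°; wind correction -14.3° → command heading 244.8°, groundspeed 147.0 kt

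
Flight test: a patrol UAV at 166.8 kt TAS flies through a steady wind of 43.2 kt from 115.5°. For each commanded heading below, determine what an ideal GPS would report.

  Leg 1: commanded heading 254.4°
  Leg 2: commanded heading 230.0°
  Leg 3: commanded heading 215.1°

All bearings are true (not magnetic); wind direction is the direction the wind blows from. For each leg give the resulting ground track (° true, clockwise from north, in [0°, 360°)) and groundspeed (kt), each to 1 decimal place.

Leg 1: heading 254.4°; drift +8.1° → track 262.5°, groundspeed 201.4 kt
Leg 2: heading 230.0°; drift +12.0° → track 242.0°, groundspeed 188.9 kt
Leg 3: heading 215.1°; drift +13.8° → track 228.9°, groundspeed 179.1 kt

Leg 1: track=262.5°, groundspeed=201.4 kt
Leg 2: track=242.0°, groundspeed=188.9 kt
Leg 3: track=228.9°, groundspeed=179.1 kt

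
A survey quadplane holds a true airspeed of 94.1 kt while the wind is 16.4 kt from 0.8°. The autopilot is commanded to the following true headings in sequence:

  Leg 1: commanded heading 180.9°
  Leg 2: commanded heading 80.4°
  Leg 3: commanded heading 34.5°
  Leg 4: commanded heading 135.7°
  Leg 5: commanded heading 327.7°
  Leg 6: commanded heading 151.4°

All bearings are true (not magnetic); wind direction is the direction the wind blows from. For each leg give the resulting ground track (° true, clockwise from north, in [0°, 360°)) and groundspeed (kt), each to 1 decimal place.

Leg 1: heading 180.9°; drift +0.0° → track 180.9°, groundspeed 110.5 kt
Leg 2: heading 80.4°; drift +10.0° → track 90.4°, groundspeed 92.6 kt
Leg 3: heading 34.5°; drift +6.5° → track 41.0°, groundspeed 81.0 kt
Leg 4: heading 135.7°; drift +6.3° → track 142.0°, groundspeed 106.3 kt
Leg 5: heading 327.7°; drift -6.4° → track 321.3°, groundspeed 80.9 kt
Leg 6: heading 151.4°; drift +4.2° → track 155.6°, groundspeed 108.7 kt

Leg 1: track=180.9°, groundspeed=110.5 kt
Leg 2: track=90.4°, groundspeed=92.6 kt
Leg 3: track=41.0°, groundspeed=81.0 kt
Leg 4: track=142.0°, groundspeed=106.3 kt
Leg 5: track=321.3°, groundspeed=80.9 kt
Leg 6: track=155.6°, groundspeed=108.7 kt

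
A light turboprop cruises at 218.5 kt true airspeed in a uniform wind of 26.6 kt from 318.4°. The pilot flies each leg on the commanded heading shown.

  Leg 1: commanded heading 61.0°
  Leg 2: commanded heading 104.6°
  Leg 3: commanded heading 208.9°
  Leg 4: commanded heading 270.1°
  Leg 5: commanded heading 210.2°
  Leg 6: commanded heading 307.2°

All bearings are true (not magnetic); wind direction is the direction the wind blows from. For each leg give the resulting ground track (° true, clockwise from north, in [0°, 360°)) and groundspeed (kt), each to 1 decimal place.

Leg 1: heading 61.0°; drift +6.6° → track 67.6°, groundspeed 225.8 kt
Leg 2: heading 104.6°; drift +3.5° → track 108.1°, groundspeed 241.1 kt
Leg 3: heading 208.9°; drift -6.3° → track 202.6°, groundspeed 228.8 kt
Leg 4: heading 270.1°; drift -5.6° → track 264.5°, groundspeed 201.8 kt
Leg 5: heading 210.2°; drift -6.4° → track 203.8°, groundspeed 228.2 kt
Leg 6: heading 307.2°; drift -1.5° → track 305.7°, groundspeed 192.5 kt

Leg 1: track=67.6°, groundspeed=225.8 kt
Leg 2: track=108.1°, groundspeed=241.1 kt
Leg 3: track=202.6°, groundspeed=228.8 kt
Leg 4: track=264.5°, groundspeed=201.8 kt
Leg 5: track=203.8°, groundspeed=228.2 kt
Leg 6: track=305.7°, groundspeed=192.5 kt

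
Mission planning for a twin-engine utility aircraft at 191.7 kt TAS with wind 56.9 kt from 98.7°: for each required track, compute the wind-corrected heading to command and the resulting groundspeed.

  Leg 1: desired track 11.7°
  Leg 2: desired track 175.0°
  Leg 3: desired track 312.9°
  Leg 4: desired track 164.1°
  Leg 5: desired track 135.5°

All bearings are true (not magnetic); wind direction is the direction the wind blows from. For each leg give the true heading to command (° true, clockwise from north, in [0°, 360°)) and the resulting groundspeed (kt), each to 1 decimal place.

Leg 1: desired track 11.7°; wind correction +17.2° → command heading 28.9°, groundspeed 180.1 kt
Leg 2: desired track 175.0°; wind correction -16.8° → command heading 158.2°, groundspeed 170.1 kt
Leg 3: desired track 312.9°; wind correction +9.6° → command heading 322.5°, groundspeed 236.1 kt
Leg 4: desired track 164.1°; wind correction -15.7° → command heading 148.4°, groundspeed 160.9 kt
Leg 5: desired track 135.5°; wind correction -10.2° → command heading 125.3°, groundspeed 143.1 kt

Leg 1: heading=28.9°, groundspeed=180.1 kt
Leg 2: heading=158.2°, groundspeed=170.1 kt
Leg 3: heading=322.5°, groundspeed=236.1 kt
Leg 4: heading=148.4°, groundspeed=160.9 kt
Leg 5: heading=125.3°, groundspeed=143.1 kt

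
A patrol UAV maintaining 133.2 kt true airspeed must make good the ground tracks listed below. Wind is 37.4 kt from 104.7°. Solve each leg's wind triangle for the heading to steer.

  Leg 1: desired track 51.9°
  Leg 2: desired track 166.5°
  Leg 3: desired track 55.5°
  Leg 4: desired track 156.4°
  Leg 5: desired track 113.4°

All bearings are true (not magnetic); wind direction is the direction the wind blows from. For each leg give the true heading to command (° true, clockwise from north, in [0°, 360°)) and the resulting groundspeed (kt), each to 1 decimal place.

Leg 1: heading=64.8°, groundspeed=107.2 kt
Leg 2: heading=152.2°, groundspeed=111.4 kt
Leg 3: heading=67.8°, groundspeed=105.7 kt
Leg 4: heading=143.7°, groundspeed=106.7 kt
Leg 5: heading=111.0°, groundspeed=96.1 kt

Leg 1: desired track 51.9°; wind correction +12.9° → command heading 64.8°, groundspeed 107.2 kt
Leg 2: desired track 166.5°; wind correction -14.3° → command heading 152.2°, groundspeed 111.4 kt
Leg 3: desired track 55.5°; wind correction +12.3° → command heading 67.8°, groundspeed 105.7 kt
Leg 4: desired track 156.4°; wind correction -12.7° → command heading 143.7°, groundspeed 106.7 kt
Leg 5: desired track 113.4°; wind correction -2.4° → command heading 111.0°, groundspeed 96.1 kt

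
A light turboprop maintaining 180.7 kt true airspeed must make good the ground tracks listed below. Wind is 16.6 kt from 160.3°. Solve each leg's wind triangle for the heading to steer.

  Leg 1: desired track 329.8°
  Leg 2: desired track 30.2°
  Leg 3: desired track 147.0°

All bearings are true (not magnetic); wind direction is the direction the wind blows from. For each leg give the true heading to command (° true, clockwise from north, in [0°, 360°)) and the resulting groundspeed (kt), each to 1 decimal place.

Leg 1: heading=328.8°, groundspeed=197.0 kt
Leg 2: heading=34.2°, groundspeed=190.9 kt
Leg 3: heading=148.2°, groundspeed=164.5 kt

Leg 1: desired track 329.8°; wind correction -1.0° → command heading 328.8°, groundspeed 197.0 kt
Leg 2: desired track 30.2°; wind correction +4.0° → command heading 34.2°, groundspeed 190.9 kt
Leg 3: desired track 147.0°; wind correction +1.2° → command heading 148.2°, groundspeed 164.5 kt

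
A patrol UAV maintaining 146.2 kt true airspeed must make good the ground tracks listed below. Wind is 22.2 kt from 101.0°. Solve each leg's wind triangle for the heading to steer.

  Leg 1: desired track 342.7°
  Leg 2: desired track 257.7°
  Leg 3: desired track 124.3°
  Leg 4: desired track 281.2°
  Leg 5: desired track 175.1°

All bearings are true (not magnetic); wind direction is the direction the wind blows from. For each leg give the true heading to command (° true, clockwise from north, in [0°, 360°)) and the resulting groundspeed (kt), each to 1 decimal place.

Leg 1: desired track 342.7°; wind correction +7.7° → command heading 350.4°, groundspeed 155.4 kt
Leg 2: desired track 257.7°; wind correction -3.4° → command heading 254.3°, groundspeed 166.3 kt
Leg 3: desired track 124.3°; wind correction -3.4° → command heading 120.9°, groundspeed 125.5 kt
Leg 4: desired track 281.2°; wind correction +0.0° → command heading 281.2°, groundspeed 168.4 kt
Leg 5: desired track 175.1°; wind correction -8.4° → command heading 166.7°, groundspeed 138.6 kt

Leg 1: heading=350.4°, groundspeed=155.4 kt
Leg 2: heading=254.3°, groundspeed=166.3 kt
Leg 3: heading=120.9°, groundspeed=125.5 kt
Leg 4: heading=281.2°, groundspeed=168.4 kt
Leg 5: heading=166.7°, groundspeed=138.6 kt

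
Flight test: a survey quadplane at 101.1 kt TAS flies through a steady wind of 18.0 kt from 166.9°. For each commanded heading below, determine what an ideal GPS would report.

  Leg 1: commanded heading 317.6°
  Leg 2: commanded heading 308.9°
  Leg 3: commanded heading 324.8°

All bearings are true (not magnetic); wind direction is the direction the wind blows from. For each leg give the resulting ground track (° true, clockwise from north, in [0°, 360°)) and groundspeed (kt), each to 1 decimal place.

Leg 1: track=321.9°, groundspeed=117.1 kt
Leg 2: track=314.4°, groundspeed=115.8 kt
Leg 3: track=328.1°, groundspeed=118.0 kt

Leg 1: heading 317.6°; drift +4.3° → track 321.9°, groundspeed 117.1 kt
Leg 2: heading 308.9°; drift +5.5° → track 314.4°, groundspeed 115.8 kt
Leg 3: heading 324.8°; drift +3.3° → track 328.1°, groundspeed 118.0 kt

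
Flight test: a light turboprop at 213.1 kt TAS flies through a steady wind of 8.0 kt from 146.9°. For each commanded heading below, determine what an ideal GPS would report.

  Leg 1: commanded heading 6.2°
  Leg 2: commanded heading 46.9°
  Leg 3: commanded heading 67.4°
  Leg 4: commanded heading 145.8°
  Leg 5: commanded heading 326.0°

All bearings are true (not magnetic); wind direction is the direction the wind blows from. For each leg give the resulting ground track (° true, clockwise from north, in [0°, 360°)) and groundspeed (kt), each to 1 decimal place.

Leg 1: heading 6.2°; drift -1.3° → track 4.9°, groundspeed 219.3 kt
Leg 2: heading 46.9°; drift -2.1° → track 44.8°, groundspeed 214.6 kt
Leg 3: heading 67.4°; drift -2.1° → track 65.3°, groundspeed 211.8 kt
Leg 4: heading 145.8°; drift +0.0° → track 145.8°, groundspeed 205.1 kt
Leg 5: heading 326.0°; drift +0.0° → track 326.0°, groundspeed 221.1 kt

Leg 1: track=4.9°, groundspeed=219.3 kt
Leg 2: track=44.8°, groundspeed=214.6 kt
Leg 3: track=65.3°, groundspeed=211.8 kt
Leg 4: track=145.8°, groundspeed=205.1 kt
Leg 5: track=326.0°, groundspeed=221.1 kt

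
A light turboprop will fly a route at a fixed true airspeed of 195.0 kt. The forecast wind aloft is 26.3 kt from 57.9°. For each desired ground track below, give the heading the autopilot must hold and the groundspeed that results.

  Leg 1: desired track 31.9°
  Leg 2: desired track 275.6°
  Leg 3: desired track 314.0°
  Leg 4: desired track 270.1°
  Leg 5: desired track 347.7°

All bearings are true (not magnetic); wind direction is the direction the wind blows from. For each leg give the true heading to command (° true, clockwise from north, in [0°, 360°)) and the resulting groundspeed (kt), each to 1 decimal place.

Leg 1: desired track 31.9°; wind correction +3.4° → command heading 35.3°, groundspeed 171.0 kt
Leg 2: desired track 275.6°; wind correction +4.7° → command heading 280.3°, groundspeed 215.1 kt
Leg 3: desired track 314.0°; wind correction +7.5° → command heading 321.5°, groundspeed 199.6 kt
Leg 4: desired track 270.1°; wind correction +4.1° → command heading 274.2°, groundspeed 216.8 kt
Leg 5: desired track 347.7°; wind correction +7.3° → command heading 355.0°, groundspeed 184.5 kt

Leg 1: heading=35.3°, groundspeed=171.0 kt
Leg 2: heading=280.3°, groundspeed=215.1 kt
Leg 3: heading=321.5°, groundspeed=199.6 kt
Leg 4: heading=274.2°, groundspeed=216.8 kt
Leg 5: heading=355.0°, groundspeed=184.5 kt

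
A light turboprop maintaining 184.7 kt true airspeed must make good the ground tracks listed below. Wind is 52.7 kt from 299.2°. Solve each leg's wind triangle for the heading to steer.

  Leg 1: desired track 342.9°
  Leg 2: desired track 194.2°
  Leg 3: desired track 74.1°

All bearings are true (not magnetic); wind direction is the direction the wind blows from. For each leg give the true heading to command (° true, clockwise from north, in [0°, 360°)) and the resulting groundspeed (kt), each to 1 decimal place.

Leg 1: heading=331.5°, groundspeed=143.0 kt
Leg 2: heading=210.2°, groundspeed=191.2 kt
Leg 3: heading=62.4°, groundspeed=218.1 kt

Leg 1: desired track 342.9°; wind correction -11.4° → command heading 331.5°, groundspeed 143.0 kt
Leg 2: desired track 194.2°; wind correction +16.0° → command heading 210.2°, groundspeed 191.2 kt
Leg 3: desired track 74.1°; wind correction -11.7° → command heading 62.4°, groundspeed 218.1 kt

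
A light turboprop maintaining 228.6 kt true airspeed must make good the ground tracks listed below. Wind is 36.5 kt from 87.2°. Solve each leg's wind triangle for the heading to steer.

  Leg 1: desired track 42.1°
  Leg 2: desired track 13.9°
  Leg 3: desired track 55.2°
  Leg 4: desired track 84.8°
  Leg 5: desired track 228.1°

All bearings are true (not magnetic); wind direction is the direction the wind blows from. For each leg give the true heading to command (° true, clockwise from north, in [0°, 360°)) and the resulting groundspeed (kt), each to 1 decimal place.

Leg 1: desired track 42.1°; wind correction +6.5° → command heading 48.6°, groundspeed 201.4 kt
Leg 2: desired track 13.9°; wind correction +8.8° → command heading 22.7°, groundspeed 215.4 kt
Leg 3: desired track 55.2°; wind correction +4.9° → command heading 60.1°, groundspeed 196.8 kt
Leg 4: desired track 84.8°; wind correction +0.4° → command heading 85.2°, groundspeed 192.1 kt
Leg 5: desired track 228.1°; wind correction -5.8° → command heading 222.3°, groundspeed 255.8 kt

Leg 1: heading=48.6°, groundspeed=201.4 kt
Leg 2: heading=22.7°, groundspeed=215.4 kt
Leg 3: heading=60.1°, groundspeed=196.8 kt
Leg 4: heading=85.2°, groundspeed=192.1 kt
Leg 5: heading=222.3°, groundspeed=255.8 kt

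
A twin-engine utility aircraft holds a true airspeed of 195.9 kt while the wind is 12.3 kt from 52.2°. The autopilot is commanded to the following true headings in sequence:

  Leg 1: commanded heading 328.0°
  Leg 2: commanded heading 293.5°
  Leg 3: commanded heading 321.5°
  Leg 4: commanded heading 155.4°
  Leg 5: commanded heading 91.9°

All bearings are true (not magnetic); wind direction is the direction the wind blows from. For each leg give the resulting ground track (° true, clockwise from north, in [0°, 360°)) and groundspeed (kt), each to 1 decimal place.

Leg 1: heading 328.0°; drift -3.6° → track 324.4°, groundspeed 195.0 kt
Leg 2: heading 293.5°; drift -3.1° → track 290.4°, groundspeed 202.1 kt
Leg 3: heading 321.5°; drift -3.6° → track 317.9°, groundspeed 196.4 kt
Leg 4: heading 155.4°; drift +3.4° → track 158.8°, groundspeed 199.1 kt
Leg 5: heading 91.9°; drift +2.4° → track 94.3°, groundspeed 186.6 kt

Leg 1: track=324.4°, groundspeed=195.0 kt
Leg 2: track=290.4°, groundspeed=202.1 kt
Leg 3: track=317.9°, groundspeed=196.4 kt
Leg 4: track=158.8°, groundspeed=199.1 kt
Leg 5: track=94.3°, groundspeed=186.6 kt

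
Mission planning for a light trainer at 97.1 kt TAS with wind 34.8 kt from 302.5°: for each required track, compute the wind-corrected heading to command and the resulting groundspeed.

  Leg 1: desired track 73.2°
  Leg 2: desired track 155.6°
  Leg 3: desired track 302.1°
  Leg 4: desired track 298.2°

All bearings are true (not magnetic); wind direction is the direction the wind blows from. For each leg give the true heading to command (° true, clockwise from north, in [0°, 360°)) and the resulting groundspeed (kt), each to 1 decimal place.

Leg 1: heading=57.4°, groundspeed=116.1 kt
Leg 2: heading=166.9°, groundspeed=124.4 kt
Leg 3: heading=302.2°, groundspeed=62.3 kt
Leg 4: heading=299.7°, groundspeed=62.4 kt

Leg 1: desired track 73.2°; wind correction -15.8° → command heading 57.4°, groundspeed 116.1 kt
Leg 2: desired track 155.6°; wind correction +11.3° → command heading 166.9°, groundspeed 124.4 kt
Leg 3: desired track 302.1°; wind correction +0.1° → command heading 302.2°, groundspeed 62.3 kt
Leg 4: desired track 298.2°; wind correction +1.5° → command heading 299.7°, groundspeed 62.4 kt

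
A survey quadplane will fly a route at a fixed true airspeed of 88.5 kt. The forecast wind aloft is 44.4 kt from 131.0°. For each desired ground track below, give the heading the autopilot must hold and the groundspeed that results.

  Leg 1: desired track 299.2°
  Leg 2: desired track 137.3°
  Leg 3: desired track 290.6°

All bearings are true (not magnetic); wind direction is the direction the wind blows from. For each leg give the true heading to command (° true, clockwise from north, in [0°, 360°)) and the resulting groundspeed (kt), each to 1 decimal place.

Leg 1: heading=293.3°, groundspeed=131.5 kt
Leg 2: heading=134.1°, groundspeed=44.2 kt
Leg 3: heading=280.5°, groundspeed=128.8 kt

Leg 1: desired track 299.2°; wind correction -5.9° → command heading 293.3°, groundspeed 131.5 kt
Leg 2: desired track 137.3°; wind correction -3.2° → command heading 134.1°, groundspeed 44.2 kt
Leg 3: desired track 290.6°; wind correction -10.1° → command heading 280.5°, groundspeed 128.8 kt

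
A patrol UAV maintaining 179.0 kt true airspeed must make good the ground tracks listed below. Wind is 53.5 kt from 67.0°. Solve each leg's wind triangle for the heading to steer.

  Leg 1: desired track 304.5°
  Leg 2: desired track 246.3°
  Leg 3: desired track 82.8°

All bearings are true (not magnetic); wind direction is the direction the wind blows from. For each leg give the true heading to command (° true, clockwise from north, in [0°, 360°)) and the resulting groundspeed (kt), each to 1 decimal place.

Leg 1: desired track 304.5°; wind correction +14.6° → command heading 319.1°, groundspeed 202.0 kt
Leg 2: desired track 246.3°; wind correction -0.2° → command heading 246.1°, groundspeed 232.5 kt
Leg 3: desired track 82.8°; wind correction -4.7° → command heading 78.1°, groundspeed 126.9 kt

Leg 1: heading=319.1°, groundspeed=202.0 kt
Leg 2: heading=246.1°, groundspeed=232.5 kt
Leg 3: heading=78.1°, groundspeed=126.9 kt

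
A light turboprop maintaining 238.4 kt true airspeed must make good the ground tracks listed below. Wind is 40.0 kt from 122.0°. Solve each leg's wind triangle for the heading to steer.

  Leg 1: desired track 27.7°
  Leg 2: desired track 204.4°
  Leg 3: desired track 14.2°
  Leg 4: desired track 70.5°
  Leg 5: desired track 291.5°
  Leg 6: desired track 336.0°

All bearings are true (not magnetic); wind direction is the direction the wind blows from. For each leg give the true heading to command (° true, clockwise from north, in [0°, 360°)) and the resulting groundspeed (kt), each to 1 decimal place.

Leg 1: desired track 27.7°; wind correction +9.6° → command heading 37.3°, groundspeed 238.0 kt
Leg 2: desired track 204.4°; wind correction -9.6° → command heading 194.8°, groundspeed 229.8 kt
Leg 3: desired track 14.2°; wind correction +9.2° → command heading 23.4°, groundspeed 247.6 kt
Leg 4: desired track 70.5°; wind correction +7.5° → command heading 78.0°, groundspeed 211.4 kt
Leg 5: desired track 291.5°; wind correction -1.8° → command heading 289.7°, groundspeed 277.6 kt
Leg 6: desired track 336.0°; wind correction +5.4° → command heading 341.4°, groundspeed 270.5 kt

Leg 1: heading=37.3°, groundspeed=238.0 kt
Leg 2: heading=194.8°, groundspeed=229.8 kt
Leg 3: heading=23.4°, groundspeed=247.6 kt
Leg 4: heading=78.0°, groundspeed=211.4 kt
Leg 5: heading=289.7°, groundspeed=277.6 kt
Leg 6: heading=341.4°, groundspeed=270.5 kt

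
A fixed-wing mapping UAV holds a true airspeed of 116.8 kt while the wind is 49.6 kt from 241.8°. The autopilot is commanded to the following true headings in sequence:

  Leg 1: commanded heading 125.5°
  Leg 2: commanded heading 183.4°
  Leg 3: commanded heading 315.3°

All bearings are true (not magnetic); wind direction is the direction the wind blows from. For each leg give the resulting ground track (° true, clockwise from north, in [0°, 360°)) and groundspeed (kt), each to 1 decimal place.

Leg 1: heading 125.5°; drift -17.8° → track 107.7°, groundspeed 145.7 kt
Leg 2: heading 183.4°; drift -24.9° → track 158.5°, groundspeed 100.2 kt
Leg 3: heading 315.3°; drift +24.8° → track 340.1°, groundspeed 113.2 kt

Leg 1: track=107.7°, groundspeed=145.7 kt
Leg 2: track=158.5°, groundspeed=100.2 kt
Leg 3: track=340.1°, groundspeed=113.2 kt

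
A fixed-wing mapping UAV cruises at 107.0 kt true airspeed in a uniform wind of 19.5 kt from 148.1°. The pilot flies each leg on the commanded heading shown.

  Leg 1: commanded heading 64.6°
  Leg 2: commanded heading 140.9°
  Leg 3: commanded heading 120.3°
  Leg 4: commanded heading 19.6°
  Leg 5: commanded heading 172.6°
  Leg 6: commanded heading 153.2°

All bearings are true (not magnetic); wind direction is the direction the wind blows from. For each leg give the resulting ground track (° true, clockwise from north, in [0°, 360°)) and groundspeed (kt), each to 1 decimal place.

Leg 1: track=54.1°, groundspeed=106.6 kt
Leg 2: track=139.3°, groundspeed=87.7 kt
Leg 3: track=114.5°, groundspeed=90.2 kt
Leg 4: track=12.3°, groundspeed=120.1 kt
Leg 5: track=177.8°, groundspeed=89.6 kt
Leg 6: track=154.3°, groundspeed=87.6 kt

Leg 1: heading 64.6°; drift -10.5° → track 54.1°, groundspeed 106.6 kt
Leg 2: heading 140.9°; drift -1.6° → track 139.3°, groundspeed 87.7 kt
Leg 3: heading 120.3°; drift -5.8° → track 114.5°, groundspeed 90.2 kt
Leg 4: heading 19.6°; drift -7.3° → track 12.3°, groundspeed 120.1 kt
Leg 5: heading 172.6°; drift +5.2° → track 177.8°, groundspeed 89.6 kt
Leg 6: heading 153.2°; drift +1.1° → track 154.3°, groundspeed 87.6 kt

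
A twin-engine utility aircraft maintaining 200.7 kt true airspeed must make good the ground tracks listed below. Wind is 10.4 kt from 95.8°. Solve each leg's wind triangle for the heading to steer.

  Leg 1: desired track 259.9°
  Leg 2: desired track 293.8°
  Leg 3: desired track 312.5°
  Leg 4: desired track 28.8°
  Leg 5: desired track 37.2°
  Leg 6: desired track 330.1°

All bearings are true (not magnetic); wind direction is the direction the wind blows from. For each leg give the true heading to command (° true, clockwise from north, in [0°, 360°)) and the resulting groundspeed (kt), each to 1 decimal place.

Leg 1: desired track 259.9°; wind correction -0.8° → command heading 259.1°, groundspeed 210.7 kt
Leg 2: desired track 293.8°; wind correction +0.9° → command heading 294.7°, groundspeed 210.6 kt
Leg 3: desired track 312.5°; wind correction +1.8° → command heading 314.3°, groundspeed 208.9 kt
Leg 4: desired track 28.8°; wind correction +2.7° → command heading 31.5°, groundspeed 196.4 kt
Leg 5: desired track 37.2°; wind correction +2.5° → command heading 39.7°, groundspeed 195.1 kt
Leg 6: desired track 330.1°; wind correction +2.4° → command heading 332.5°, groundspeed 206.6 kt

Leg 1: heading=259.1°, groundspeed=210.7 kt
Leg 2: heading=294.7°, groundspeed=210.6 kt
Leg 3: heading=314.3°, groundspeed=208.9 kt
Leg 4: heading=31.5°, groundspeed=196.4 kt
Leg 5: heading=39.7°, groundspeed=195.1 kt
Leg 6: heading=332.5°, groundspeed=206.6 kt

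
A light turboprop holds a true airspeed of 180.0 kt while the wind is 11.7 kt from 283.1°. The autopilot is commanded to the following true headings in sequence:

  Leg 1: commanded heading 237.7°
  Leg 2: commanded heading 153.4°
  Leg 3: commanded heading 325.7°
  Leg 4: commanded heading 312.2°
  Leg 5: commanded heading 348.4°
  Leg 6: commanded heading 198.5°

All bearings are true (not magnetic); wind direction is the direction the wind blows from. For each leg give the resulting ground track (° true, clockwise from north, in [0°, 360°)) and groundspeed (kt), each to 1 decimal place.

Leg 1: track=234.9°, groundspeed=172.0 kt
Leg 2: track=150.7°, groundspeed=187.7 kt
Leg 3: track=328.3°, groundspeed=171.6 kt
Leg 4: track=314.1°, groundspeed=169.9 kt
Leg 5: track=351.9°, groundspeed=175.4 kt
Leg 6: track=194.8°, groundspeed=179.3 kt

Leg 1: heading 237.7°; drift -2.8° → track 234.9°, groundspeed 172.0 kt
Leg 2: heading 153.4°; drift -2.7° → track 150.7°, groundspeed 187.7 kt
Leg 3: heading 325.7°; drift +2.6° → track 328.3°, groundspeed 171.6 kt
Leg 4: heading 312.2°; drift +1.9° → track 314.1°, groundspeed 169.9 kt
Leg 5: heading 348.4°; drift +3.5° → track 351.9°, groundspeed 175.4 kt
Leg 6: heading 198.5°; drift -3.7° → track 194.8°, groundspeed 179.3 kt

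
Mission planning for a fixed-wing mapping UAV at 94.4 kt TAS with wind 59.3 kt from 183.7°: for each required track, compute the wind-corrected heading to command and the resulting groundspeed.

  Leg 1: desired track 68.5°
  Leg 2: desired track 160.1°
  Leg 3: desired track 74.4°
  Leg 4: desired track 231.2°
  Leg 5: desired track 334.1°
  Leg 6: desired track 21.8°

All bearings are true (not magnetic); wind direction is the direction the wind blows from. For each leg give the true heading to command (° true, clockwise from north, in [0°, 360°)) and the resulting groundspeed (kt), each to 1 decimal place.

Leg 1: heading=103.1°, groundspeed=102.9 kt
Leg 2: heading=174.7°, groundspeed=37.0 kt
Leg 3: heading=110.8°, groundspeed=95.6 kt
Leg 4: heading=203.6°, groundspeed=43.6 kt
Leg 5: heading=316.0°, groundspeed=141.3 kt
Leg 6: heading=33.1°, groundspeed=149.0 kt

Leg 1: desired track 68.5°; wind correction +34.6° → command heading 103.1°, groundspeed 102.9 kt
Leg 2: desired track 160.1°; wind correction +14.6° → command heading 174.7°, groundspeed 37.0 kt
Leg 3: desired track 74.4°; wind correction +36.4° → command heading 110.8°, groundspeed 95.6 kt
Leg 4: desired track 231.2°; wind correction -27.6° → command heading 203.6°, groundspeed 43.6 kt
Leg 5: desired track 334.1°; wind correction -18.1° → command heading 316.0°, groundspeed 141.3 kt
Leg 6: desired track 21.8°; wind correction +11.3° → command heading 33.1°, groundspeed 149.0 kt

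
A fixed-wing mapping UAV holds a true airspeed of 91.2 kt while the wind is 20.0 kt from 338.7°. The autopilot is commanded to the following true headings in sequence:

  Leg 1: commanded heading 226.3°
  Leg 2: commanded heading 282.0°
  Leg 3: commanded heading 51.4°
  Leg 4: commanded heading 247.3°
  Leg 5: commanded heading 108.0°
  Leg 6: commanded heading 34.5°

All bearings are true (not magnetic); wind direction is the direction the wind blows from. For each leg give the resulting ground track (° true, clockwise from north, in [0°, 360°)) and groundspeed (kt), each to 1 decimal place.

Leg 1: heading 226.3°; drift -10.6° → track 215.7°, groundspeed 100.5 kt
Leg 2: heading 282.0°; drift -11.8° → track 270.2°, groundspeed 81.9 kt
Leg 3: heading 51.4°; drift +12.6° → track 64.0°, groundspeed 87.4 kt
Leg 4: heading 247.3°; drift -12.3° → track 235.0°, groundspeed 93.8 kt
Leg 5: heading 108.0°; drift +8.5° → track 116.5°, groundspeed 105.0 kt
Leg 6: heading 34.5°; drift +11.7° → track 46.2°, groundspeed 81.7 kt

Leg 1: track=215.7°, groundspeed=100.5 kt
Leg 2: track=270.2°, groundspeed=81.9 kt
Leg 3: track=64.0°, groundspeed=87.4 kt
Leg 4: track=235.0°, groundspeed=93.8 kt
Leg 5: track=116.5°, groundspeed=105.0 kt
Leg 6: track=46.2°, groundspeed=81.7 kt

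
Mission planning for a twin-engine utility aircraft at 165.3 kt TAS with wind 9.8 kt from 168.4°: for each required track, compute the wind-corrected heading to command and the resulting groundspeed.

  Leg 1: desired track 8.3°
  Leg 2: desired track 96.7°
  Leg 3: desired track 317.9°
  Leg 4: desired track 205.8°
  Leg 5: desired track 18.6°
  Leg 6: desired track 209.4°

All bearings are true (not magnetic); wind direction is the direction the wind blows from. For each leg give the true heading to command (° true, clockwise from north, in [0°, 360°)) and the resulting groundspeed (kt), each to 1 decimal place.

Leg 1: desired track 8.3°; wind correction +1.2° → command heading 9.5°, groundspeed 174.5 kt
Leg 2: desired track 96.7°; wind correction +3.2° → command heading 99.9°, groundspeed 162.0 kt
Leg 3: desired track 317.9°; wind correction -1.7° → command heading 316.2°, groundspeed 173.7 kt
Leg 4: desired track 205.8°; wind correction -2.1° → command heading 203.7°, groundspeed 157.4 kt
Leg 5: desired track 18.6°; wind correction +1.7° → command heading 20.3°, groundspeed 173.7 kt
Leg 6: desired track 209.4°; wind correction -2.2° → command heading 207.2°, groundspeed 157.8 kt

Leg 1: heading=9.5°, groundspeed=174.5 kt
Leg 2: heading=99.9°, groundspeed=162.0 kt
Leg 3: heading=316.2°, groundspeed=173.7 kt
Leg 4: heading=203.7°, groundspeed=157.4 kt
Leg 5: heading=20.3°, groundspeed=173.7 kt
Leg 6: heading=207.2°, groundspeed=157.8 kt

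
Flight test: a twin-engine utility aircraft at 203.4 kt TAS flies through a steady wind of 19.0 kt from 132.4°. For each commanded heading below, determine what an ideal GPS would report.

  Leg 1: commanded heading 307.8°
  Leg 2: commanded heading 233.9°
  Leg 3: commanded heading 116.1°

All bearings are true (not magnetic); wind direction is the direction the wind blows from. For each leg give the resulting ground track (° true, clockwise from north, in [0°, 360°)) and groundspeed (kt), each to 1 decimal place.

Leg 1: track=308.2°, groundspeed=222.3 kt
Leg 2: track=239.0°, groundspeed=208.0 kt
Leg 3: track=114.5°, groundspeed=185.2 kt

Leg 1: heading 307.8°; drift +0.4° → track 308.2°, groundspeed 222.3 kt
Leg 2: heading 233.9°; drift +5.1° → track 239.0°, groundspeed 208.0 kt
Leg 3: heading 116.1°; drift -1.6° → track 114.5°, groundspeed 185.2 kt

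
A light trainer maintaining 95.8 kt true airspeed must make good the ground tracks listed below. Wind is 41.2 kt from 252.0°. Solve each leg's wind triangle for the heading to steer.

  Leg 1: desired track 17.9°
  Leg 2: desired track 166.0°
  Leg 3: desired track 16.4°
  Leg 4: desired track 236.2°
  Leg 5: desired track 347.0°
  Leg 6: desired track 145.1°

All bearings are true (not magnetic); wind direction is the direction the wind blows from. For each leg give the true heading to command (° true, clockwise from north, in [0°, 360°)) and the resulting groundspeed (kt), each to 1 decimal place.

Leg 1: desired track 17.9°; wind correction -20.4° → command heading 357.5°, groundspeed 114.0 kt
Leg 2: desired track 166.0°; wind correction +25.4° → command heading 191.4°, groundspeed 83.7 kt
Leg 3: desired track 16.4°; wind correction -20.8° → command heading 355.6°, groundspeed 112.8 kt
Leg 4: desired track 236.2°; wind correction +6.7° → command heading 242.9°, groundspeed 55.5 kt
Leg 5: desired track 347.0°; wind correction -25.4° → command heading 321.6°, groundspeed 90.2 kt
Leg 6: desired track 145.1°; wind correction +24.3° → command heading 169.4°, groundspeed 99.3 kt

Leg 1: heading=357.5°, groundspeed=114.0 kt
Leg 2: heading=191.4°, groundspeed=83.7 kt
Leg 3: heading=355.6°, groundspeed=112.8 kt
Leg 4: heading=242.9°, groundspeed=55.5 kt
Leg 5: heading=321.6°, groundspeed=90.2 kt
Leg 6: heading=169.4°, groundspeed=99.3 kt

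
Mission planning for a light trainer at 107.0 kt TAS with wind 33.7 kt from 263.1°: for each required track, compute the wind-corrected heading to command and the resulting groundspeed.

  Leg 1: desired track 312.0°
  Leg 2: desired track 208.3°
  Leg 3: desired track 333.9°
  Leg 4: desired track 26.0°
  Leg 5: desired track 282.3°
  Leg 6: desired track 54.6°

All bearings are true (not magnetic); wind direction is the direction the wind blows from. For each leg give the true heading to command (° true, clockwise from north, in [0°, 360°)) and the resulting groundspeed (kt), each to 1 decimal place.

Leg 1: heading=298.3°, groundspeed=81.8 kt
Leg 2: heading=223.2°, groundspeed=84.0 kt
Leg 3: heading=316.6°, groundspeed=91.1 kt
Leg 4: heading=10.7°, groundspeed=121.5 kt
Leg 5: heading=276.4°, groundspeed=74.6 kt
Leg 6: heading=46.0°, groundspeed=135.4 kt

Leg 1: desired track 312.0°; wind correction -13.7° → command heading 298.3°, groundspeed 81.8 kt
Leg 2: desired track 208.3°; wind correction +14.9° → command heading 223.2°, groundspeed 84.0 kt
Leg 3: desired track 333.9°; wind correction -17.3° → command heading 316.6°, groundspeed 91.1 kt
Leg 4: desired track 26.0°; wind correction -15.3° → command heading 10.7°, groundspeed 121.5 kt
Leg 5: desired track 282.3°; wind correction -5.9° → command heading 276.4°, groundspeed 74.6 kt
Leg 6: desired track 54.6°; wind correction -8.6° → command heading 46.0°, groundspeed 135.4 kt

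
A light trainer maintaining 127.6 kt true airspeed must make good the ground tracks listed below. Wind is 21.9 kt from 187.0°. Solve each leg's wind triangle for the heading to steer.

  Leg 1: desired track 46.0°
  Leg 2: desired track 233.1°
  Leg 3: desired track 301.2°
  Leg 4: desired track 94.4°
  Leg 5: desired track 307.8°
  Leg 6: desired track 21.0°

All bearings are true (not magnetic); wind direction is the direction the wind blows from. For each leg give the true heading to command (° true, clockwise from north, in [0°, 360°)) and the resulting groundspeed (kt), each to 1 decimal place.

Leg 1: desired track 46.0°; wind correction +6.2° → command heading 52.2°, groundspeed 143.9 kt
Leg 2: desired track 233.1°; wind correction -7.1° → command heading 226.0°, groundspeed 111.4 kt
Leg 3: desired track 301.2°; wind correction -9.0° → command heading 292.2°, groundspeed 135.0 kt
Leg 4: desired track 94.4°; wind correction +9.9° → command heading 104.3°, groundspeed 126.7 kt
Leg 5: desired track 307.8°; wind correction -8.5° → command heading 299.3°, groundspeed 137.4 kt
Leg 6: desired track 21.0°; wind correction +2.4° → command heading 23.4°, groundspeed 148.7 kt

Leg 1: heading=52.2°, groundspeed=143.9 kt
Leg 2: heading=226.0°, groundspeed=111.4 kt
Leg 3: heading=292.2°, groundspeed=135.0 kt
Leg 4: heading=104.3°, groundspeed=126.7 kt
Leg 5: heading=299.3°, groundspeed=137.4 kt
Leg 6: heading=23.4°, groundspeed=148.7 kt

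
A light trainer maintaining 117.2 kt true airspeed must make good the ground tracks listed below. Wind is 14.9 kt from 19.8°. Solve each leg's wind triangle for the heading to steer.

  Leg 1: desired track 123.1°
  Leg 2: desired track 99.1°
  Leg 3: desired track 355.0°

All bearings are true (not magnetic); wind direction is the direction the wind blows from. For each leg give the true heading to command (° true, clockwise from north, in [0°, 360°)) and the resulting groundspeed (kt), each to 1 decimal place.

Leg 1: desired track 123.1°; wind correction -7.1° → command heading 116.0°, groundspeed 119.7 kt
Leg 2: desired track 99.1°; wind correction -7.2° → command heading 91.9°, groundspeed 113.5 kt
Leg 3: desired track 355.0°; wind correction +3.1° → command heading 358.1°, groundspeed 103.5 kt

Leg 1: heading=116.0°, groundspeed=119.7 kt
Leg 2: heading=91.9°, groundspeed=113.5 kt
Leg 3: heading=358.1°, groundspeed=103.5 kt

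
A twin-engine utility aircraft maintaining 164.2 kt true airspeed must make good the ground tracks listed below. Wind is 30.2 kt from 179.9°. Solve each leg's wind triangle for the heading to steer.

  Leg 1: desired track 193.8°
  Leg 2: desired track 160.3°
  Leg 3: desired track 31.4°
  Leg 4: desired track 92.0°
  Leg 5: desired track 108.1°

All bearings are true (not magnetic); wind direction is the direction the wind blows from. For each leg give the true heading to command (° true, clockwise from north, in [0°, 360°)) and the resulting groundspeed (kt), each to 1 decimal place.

Leg 1: heading=191.3°, groundspeed=134.7 kt
Leg 2: heading=163.8°, groundspeed=135.4 kt
Leg 3: heading=36.9°, groundspeed=189.2 kt
Leg 4: heading=102.6°, groundspeed=160.3 kt
Leg 5: heading=118.2°, groundspeed=152.2 kt

Leg 1: desired track 193.8°; wind correction -2.5° → command heading 191.3°, groundspeed 134.7 kt
Leg 2: desired track 160.3°; wind correction +3.5° → command heading 163.8°, groundspeed 135.4 kt
Leg 3: desired track 31.4°; wind correction +5.5° → command heading 36.9°, groundspeed 189.2 kt
Leg 4: desired track 92.0°; wind correction +10.6° → command heading 102.6°, groundspeed 160.3 kt
Leg 5: desired track 108.1°; wind correction +10.1° → command heading 118.2°, groundspeed 152.2 kt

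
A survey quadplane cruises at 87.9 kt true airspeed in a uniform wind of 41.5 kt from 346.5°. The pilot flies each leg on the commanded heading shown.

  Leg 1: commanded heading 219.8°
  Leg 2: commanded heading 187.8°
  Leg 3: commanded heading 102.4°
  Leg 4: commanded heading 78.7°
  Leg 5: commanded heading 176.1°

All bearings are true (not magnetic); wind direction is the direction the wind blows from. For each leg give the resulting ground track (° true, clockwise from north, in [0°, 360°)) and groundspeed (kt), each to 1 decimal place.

Leg 1: heading 219.8°; drift -16.4° → track 203.4°, groundspeed 117.5 kt
Leg 2: heading 187.8°; drift -6.8° → track 181.0°, groundspeed 127.5 kt
Leg 3: heading 102.4°; drift +19.4° → track 121.8°, groundspeed 112.4 kt
Leg 4: heading 78.7°; drift +24.9° → track 103.6°, groundspeed 98.6 kt
Leg 5: heading 176.1°; drift -3.1° → track 173.0°, groundspeed 129.0 kt

Leg 1: track=203.4°, groundspeed=117.5 kt
Leg 2: track=181.0°, groundspeed=127.5 kt
Leg 3: track=121.8°, groundspeed=112.4 kt
Leg 4: track=103.6°, groundspeed=98.6 kt
Leg 5: track=173.0°, groundspeed=129.0 kt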